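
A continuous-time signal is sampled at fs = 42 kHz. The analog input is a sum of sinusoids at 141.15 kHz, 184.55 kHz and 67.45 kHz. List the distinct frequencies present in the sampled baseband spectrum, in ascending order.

15.15 kHz, 16.55 kHz

fs/2 = 21 kHz.
141.15 kHz mod fs = 15.15 kHz.
15.15 kHz ≤ fs/2 = 21 kHz, appears at 15.15 kHz.
184.55 kHz mod fs = 16.55 kHz.
16.55 kHz ≤ fs/2 = 21 kHz, appears at 16.55 kHz.
67.45 kHz mod fs = 25.45 kHz.
25.45 kHz > fs/2 = 21 kHz, folds to fs − 25.45 kHz = 16.55 kHz.
Distinct values: {15.15 kHz, 16.55 kHz}.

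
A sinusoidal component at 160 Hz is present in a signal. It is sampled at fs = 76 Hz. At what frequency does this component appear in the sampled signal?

160 Hz mod fs = 8 Hz.
8 Hz ≤ fs/2 = 38 Hz, appears at 8 Hz.

8 Hz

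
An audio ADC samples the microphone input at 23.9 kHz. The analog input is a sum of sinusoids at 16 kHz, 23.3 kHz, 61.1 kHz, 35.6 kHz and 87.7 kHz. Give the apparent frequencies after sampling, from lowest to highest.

fs/2 = 11.95 kHz.
16 kHz > fs/2 = 11.95 kHz, folds to fs − 16 kHz = 7.9 kHz.
23.3 kHz > fs/2 = 11.95 kHz, folds to fs − 23.3 kHz = 0.6 kHz.
61.1 kHz mod fs = 13.3 kHz.
13.3 kHz > fs/2 = 11.95 kHz, folds to fs − 13.3 kHz = 10.6 kHz.
35.6 kHz mod fs = 11.7 kHz.
11.7 kHz ≤ fs/2 = 11.95 kHz, appears at 11.7 kHz.
87.7 kHz mod fs = 16 kHz.
16 kHz > fs/2 = 11.95 kHz, folds to fs − 16 kHz = 7.9 kHz.
Distinct values: {0.6 kHz, 7.9 kHz, 10.6 kHz, 11.7 kHz}.

0.6 kHz, 7.9 kHz, 10.6 kHz, 11.7 kHz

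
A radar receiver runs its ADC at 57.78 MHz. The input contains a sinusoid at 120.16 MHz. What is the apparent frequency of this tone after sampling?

4.6 MHz

120.16 MHz mod fs = 4.6 MHz.
4.6 MHz ≤ fs/2 = 28.89 MHz, appears at 4.6 MHz.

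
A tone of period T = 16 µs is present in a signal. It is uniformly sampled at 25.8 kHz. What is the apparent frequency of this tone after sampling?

10.9 kHz

T = 16 µs → f = 1/T = 62.5 kHz.
62.5 kHz mod fs = 10.9 kHz.
10.9 kHz ≤ fs/2 = 12.9 kHz, appears at 10.9 kHz.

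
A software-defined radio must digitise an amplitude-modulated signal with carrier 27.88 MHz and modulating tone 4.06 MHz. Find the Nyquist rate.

AM sidebands sit at fc ± fm = 23.82 MHz and 31.94 MHz.
Highest-frequency component: 31.94 MHz.
Nyquist rate = 2 × 31.94 MHz = 63.88 MHz.

63.88 MHz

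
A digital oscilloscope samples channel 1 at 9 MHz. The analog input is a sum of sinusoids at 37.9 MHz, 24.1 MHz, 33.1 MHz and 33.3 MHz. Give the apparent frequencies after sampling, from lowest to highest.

fs/2 = 4.5 MHz.
37.9 MHz mod fs = 1.9 MHz.
1.9 MHz ≤ fs/2 = 4.5 MHz, appears at 1.9 MHz.
24.1 MHz mod fs = 6.1 MHz.
6.1 MHz > fs/2 = 4.5 MHz, folds to fs − 6.1 MHz = 2.9 MHz.
33.1 MHz mod fs = 6.1 MHz.
6.1 MHz > fs/2 = 4.5 MHz, folds to fs − 6.1 MHz = 2.9 MHz.
33.3 MHz mod fs = 6.3 MHz.
6.3 MHz > fs/2 = 4.5 MHz, folds to fs − 6.3 MHz = 2.7 MHz.
Distinct values: {1.9 MHz, 2.7 MHz, 2.9 MHz}.

1.9 MHz, 2.7 MHz, 2.9 MHz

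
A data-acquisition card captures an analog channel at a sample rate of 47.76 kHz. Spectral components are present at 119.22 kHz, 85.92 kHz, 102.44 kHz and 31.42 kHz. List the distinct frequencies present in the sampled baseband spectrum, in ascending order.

6.92 kHz, 9.6 kHz, 16.34 kHz, 23.7 kHz

fs/2 = 23.88 kHz.
119.22 kHz mod fs = 23.7 kHz.
23.7 kHz ≤ fs/2 = 23.88 kHz, appears at 23.7 kHz.
85.92 kHz mod fs = 38.16 kHz.
38.16 kHz > fs/2 = 23.88 kHz, folds to fs − 38.16 kHz = 9.6 kHz.
102.44 kHz mod fs = 6.92 kHz.
6.92 kHz ≤ fs/2 = 23.88 kHz, appears at 6.92 kHz.
31.42 kHz > fs/2 = 23.88 kHz, folds to fs − 31.42 kHz = 16.34 kHz.
Distinct values: {6.92 kHz, 9.6 kHz, 16.34 kHz, 23.7 kHz}.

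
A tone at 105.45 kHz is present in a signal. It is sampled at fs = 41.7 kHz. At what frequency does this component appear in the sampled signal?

105.45 kHz mod fs = 22.05 kHz.
22.05 kHz > fs/2 = 20.85 kHz, folds to fs − 22.05 kHz = 19.65 kHz.

19.65 kHz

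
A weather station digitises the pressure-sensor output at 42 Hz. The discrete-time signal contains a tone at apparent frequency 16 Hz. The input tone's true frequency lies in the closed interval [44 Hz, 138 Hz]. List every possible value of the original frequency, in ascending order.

Frequencies that alias to 16 Hz are k·fs ± 16 Hz for integer k ≥ 0.
k=0: 16 Hz.
k=1: 26 Hz, 58 Hz.
k=2: 68 Hz, 100 Hz.
k=3: 110 Hz, 142 Hz.
k=4: 152 Hz, 184 Hz.
Within [44 Hz, 138 Hz]: 58 Hz, 68 Hz, 100 Hz, 110 Hz.

58 Hz, 68 Hz, 100 Hz, 110 Hz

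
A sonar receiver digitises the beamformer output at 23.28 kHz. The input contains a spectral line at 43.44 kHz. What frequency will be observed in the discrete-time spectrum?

3.12 kHz

43.44 kHz mod fs = 20.16 kHz.
20.16 kHz > fs/2 = 11.64 kHz, folds to fs − 20.16 kHz = 3.12 kHz.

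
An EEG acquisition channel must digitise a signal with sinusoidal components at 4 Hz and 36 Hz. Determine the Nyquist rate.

72 Hz

Highest-frequency component: 36 Hz.
Nyquist rate = 2 × 36 Hz = 72 Hz.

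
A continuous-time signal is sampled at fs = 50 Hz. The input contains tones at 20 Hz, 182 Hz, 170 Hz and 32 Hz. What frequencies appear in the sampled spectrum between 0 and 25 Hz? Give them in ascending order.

fs/2 = 25 Hz.
20 Hz ≤ fs/2 = 25 Hz, passes unchanged.
182 Hz mod fs = 32 Hz.
32 Hz > fs/2 = 25 Hz, folds to fs − 32 Hz = 18 Hz.
170 Hz mod fs = 20 Hz.
20 Hz ≤ fs/2 = 25 Hz, appears at 20 Hz.
32 Hz > fs/2 = 25 Hz, folds to fs − 32 Hz = 18 Hz.
Distinct values: {18 Hz, 20 Hz}.

18 Hz, 20 Hz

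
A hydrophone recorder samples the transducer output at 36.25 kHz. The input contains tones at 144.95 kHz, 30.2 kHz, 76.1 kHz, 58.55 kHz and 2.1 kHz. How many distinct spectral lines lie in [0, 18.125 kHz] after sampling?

fs/2 = 18.125 kHz.
144.95 kHz mod fs = 36.2 kHz.
36.2 kHz > fs/2 = 18.125 kHz, folds to fs − 36.2 kHz = 0.05 kHz.
30.2 kHz > fs/2 = 18.125 kHz, folds to fs − 30.2 kHz = 6.05 kHz.
76.1 kHz mod fs = 3.6 kHz.
3.6 kHz ≤ fs/2 = 18.125 kHz, appears at 3.6 kHz.
58.55 kHz mod fs = 22.3 kHz.
22.3 kHz > fs/2 = 18.125 kHz, folds to fs − 22.3 kHz = 13.95 kHz.
2.1 kHz ≤ fs/2 = 18.125 kHz, passes unchanged.
Distinct values: {0.05 kHz, 2.1 kHz, 3.6 kHz, 6.05 kHz, 13.95 kHz} → 5.

5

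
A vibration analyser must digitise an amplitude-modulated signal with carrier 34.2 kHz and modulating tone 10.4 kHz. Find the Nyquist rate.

89.2 kHz

AM sidebands sit at fc ± fm = 23.8 kHz and 44.6 kHz.
Highest-frequency component: 44.6 kHz.
Nyquist rate = 2 × 44.6 kHz = 89.2 kHz.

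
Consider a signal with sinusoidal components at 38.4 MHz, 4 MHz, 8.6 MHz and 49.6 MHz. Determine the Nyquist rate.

99.2 MHz

Highest-frequency component: 49.6 MHz.
Nyquist rate = 2 × 49.6 MHz = 99.2 MHz.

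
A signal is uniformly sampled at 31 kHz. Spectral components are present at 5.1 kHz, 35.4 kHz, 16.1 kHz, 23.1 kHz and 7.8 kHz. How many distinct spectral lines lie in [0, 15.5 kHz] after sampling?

fs/2 = 15.5 kHz.
5.1 kHz ≤ fs/2 = 15.5 kHz, passes unchanged.
35.4 kHz mod fs = 4.4 kHz.
4.4 kHz ≤ fs/2 = 15.5 kHz, appears at 4.4 kHz.
16.1 kHz > fs/2 = 15.5 kHz, folds to fs − 16.1 kHz = 14.9 kHz.
23.1 kHz > fs/2 = 15.5 kHz, folds to fs − 23.1 kHz = 7.9 kHz.
7.8 kHz ≤ fs/2 = 15.5 kHz, passes unchanged.
Distinct values: {4.4 kHz, 5.1 kHz, 7.8 kHz, 7.9 kHz, 14.9 kHz} → 5.

5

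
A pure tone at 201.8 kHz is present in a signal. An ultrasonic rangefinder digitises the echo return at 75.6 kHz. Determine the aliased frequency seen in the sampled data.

201.8 kHz mod fs = 50.6 kHz.
50.6 kHz > fs/2 = 37.8 kHz, folds to fs − 50.6 kHz = 25 kHz.

25 kHz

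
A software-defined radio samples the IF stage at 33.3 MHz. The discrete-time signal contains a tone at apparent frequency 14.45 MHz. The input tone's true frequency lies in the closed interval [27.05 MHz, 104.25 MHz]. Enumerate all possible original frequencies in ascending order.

Frequencies that alias to 14.45 MHz are k·fs ± 14.45 MHz for integer k ≥ 0.
k=0: 14.45 MHz.
k=1: 18.85 MHz, 47.75 MHz.
k=2: 52.15 MHz, 81.05 MHz.
k=3: 85.45 MHz, 114.35 MHz.
k=4: 118.75 MHz, 147.65 MHz.
Within [27.05 MHz, 104.25 MHz]: 47.75 MHz, 52.15 MHz, 81.05 MHz, 85.45 MHz.

47.75 MHz, 52.15 MHz, 81.05 MHz, 85.45 MHz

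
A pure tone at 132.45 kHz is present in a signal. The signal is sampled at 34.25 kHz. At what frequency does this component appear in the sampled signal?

132.45 kHz mod fs = 29.7 kHz.
29.7 kHz > fs/2 = 17.125 kHz, folds to fs − 29.7 kHz = 4.55 kHz.

4.55 kHz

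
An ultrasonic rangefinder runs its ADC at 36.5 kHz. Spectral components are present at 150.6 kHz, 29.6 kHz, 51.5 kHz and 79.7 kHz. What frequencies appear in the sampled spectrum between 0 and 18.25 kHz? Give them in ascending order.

4.6 kHz, 6.7 kHz, 6.9 kHz, 15 kHz

fs/2 = 18.25 kHz.
150.6 kHz mod fs = 4.6 kHz.
4.6 kHz ≤ fs/2 = 18.25 kHz, appears at 4.6 kHz.
29.6 kHz > fs/2 = 18.25 kHz, folds to fs − 29.6 kHz = 6.9 kHz.
51.5 kHz mod fs = 15 kHz.
15 kHz ≤ fs/2 = 18.25 kHz, appears at 15 kHz.
79.7 kHz mod fs = 6.7 kHz.
6.7 kHz ≤ fs/2 = 18.25 kHz, appears at 6.7 kHz.
Distinct values: {4.6 kHz, 6.7 kHz, 6.9 kHz, 15 kHz}.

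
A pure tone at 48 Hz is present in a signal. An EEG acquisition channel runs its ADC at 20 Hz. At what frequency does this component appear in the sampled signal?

48 Hz mod fs = 8 Hz.
8 Hz ≤ fs/2 = 10 Hz, appears at 8 Hz.

8 Hz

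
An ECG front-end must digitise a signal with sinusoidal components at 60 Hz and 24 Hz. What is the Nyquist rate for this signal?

120 Hz

Highest-frequency component: 60 Hz.
Nyquist rate = 2 × 60 Hz = 120 Hz.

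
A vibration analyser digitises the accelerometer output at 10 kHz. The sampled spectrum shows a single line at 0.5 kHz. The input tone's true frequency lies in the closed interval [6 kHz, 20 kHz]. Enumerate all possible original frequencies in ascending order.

Frequencies that alias to 0.5 kHz are k·fs ± 0.5 kHz for integer k ≥ 0.
k=0: 0.5 kHz.
k=1: 9.5 kHz, 10.5 kHz.
k=2: 19.5 kHz, 20.5 kHz.
k=3: 29.5 kHz, 30.5 kHz.
Within [6 kHz, 20 kHz]: 9.5 kHz, 10.5 kHz, 19.5 kHz.

9.5 kHz, 10.5 kHz, 19.5 kHz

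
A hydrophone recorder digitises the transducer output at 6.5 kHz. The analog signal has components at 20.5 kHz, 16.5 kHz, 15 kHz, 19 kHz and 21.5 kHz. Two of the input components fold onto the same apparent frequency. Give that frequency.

fs/2 = 3.25 kHz.
20.5 kHz mod fs = 1 kHz.
1 kHz ≤ fs/2 = 3.25 kHz, appears at 1 kHz.
16.5 kHz mod fs = 3.5 kHz.
3.5 kHz > fs/2 = 3.25 kHz, folds to fs − 3.5 kHz = 3 kHz.
15 kHz mod fs = 2 kHz.
2 kHz ≤ fs/2 = 3.25 kHz, appears at 2 kHz.
19 kHz mod fs = 6 kHz.
6 kHz > fs/2 = 3.25 kHz, folds to fs − 6 kHz = 0.5 kHz.
21.5 kHz mod fs = 2 kHz.
2 kHz ≤ fs/2 = 3.25 kHz, appears at 2 kHz.
15 kHz and 21.5 kHz both map to 2 kHz.

2 kHz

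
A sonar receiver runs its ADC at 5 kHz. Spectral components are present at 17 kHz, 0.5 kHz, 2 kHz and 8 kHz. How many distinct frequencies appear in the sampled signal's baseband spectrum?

2

fs/2 = 2.5 kHz.
17 kHz mod fs = 2 kHz.
2 kHz ≤ fs/2 = 2.5 kHz, appears at 2 kHz.
0.5 kHz ≤ fs/2 = 2.5 kHz, passes unchanged.
2 kHz ≤ fs/2 = 2.5 kHz, passes unchanged.
8 kHz mod fs = 3 kHz.
3 kHz > fs/2 = 2.5 kHz, folds to fs − 3 kHz = 2 kHz.
Distinct values: {0.5 kHz, 2 kHz} → 2.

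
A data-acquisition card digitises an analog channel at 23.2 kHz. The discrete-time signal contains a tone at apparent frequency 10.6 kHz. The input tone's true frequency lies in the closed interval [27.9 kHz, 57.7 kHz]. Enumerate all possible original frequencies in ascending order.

Frequencies that alias to 10.6 kHz are k·fs ± 10.6 kHz for integer k ≥ 0.
k=0: 10.6 kHz.
k=1: 12.6 kHz, 33.8 kHz.
k=2: 35.8 kHz, 57 kHz.
k=3: 59 kHz, 80.2 kHz.
Within [27.9 kHz, 57.7 kHz]: 33.8 kHz, 35.8 kHz, 57 kHz.

33.8 kHz, 35.8 kHz, 57 kHz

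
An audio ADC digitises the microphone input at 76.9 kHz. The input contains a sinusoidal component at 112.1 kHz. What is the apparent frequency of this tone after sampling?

112.1 kHz mod fs = 35.2 kHz.
35.2 kHz ≤ fs/2 = 38.45 kHz, appears at 35.2 kHz.

35.2 kHz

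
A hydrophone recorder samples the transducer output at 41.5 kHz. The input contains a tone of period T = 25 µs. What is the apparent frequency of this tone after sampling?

T = 25 µs → f = 1/T = 40 kHz.
40 kHz > fs/2 = 20.75 kHz, folds to fs − 40 kHz = 1.5 kHz.

1.5 kHz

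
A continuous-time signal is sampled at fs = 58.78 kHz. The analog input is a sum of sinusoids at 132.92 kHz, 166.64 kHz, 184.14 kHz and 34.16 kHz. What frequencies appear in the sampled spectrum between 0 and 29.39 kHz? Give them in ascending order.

7.8 kHz, 9.7 kHz, 15.36 kHz, 24.62 kHz

fs/2 = 29.39 kHz.
132.92 kHz mod fs = 15.36 kHz.
15.36 kHz ≤ fs/2 = 29.39 kHz, appears at 15.36 kHz.
166.64 kHz mod fs = 49.08 kHz.
49.08 kHz > fs/2 = 29.39 kHz, folds to fs − 49.08 kHz = 9.7 kHz.
184.14 kHz mod fs = 7.8 kHz.
7.8 kHz ≤ fs/2 = 29.39 kHz, appears at 7.8 kHz.
34.16 kHz > fs/2 = 29.39 kHz, folds to fs − 34.16 kHz = 24.62 kHz.
Distinct values: {7.8 kHz, 9.7 kHz, 15.36 kHz, 24.62 kHz}.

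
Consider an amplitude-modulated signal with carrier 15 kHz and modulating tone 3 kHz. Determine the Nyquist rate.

36 kHz

AM sidebands sit at fc ± fm = 12 kHz and 18 kHz.
Highest-frequency component: 18 kHz.
Nyquist rate = 2 × 18 kHz = 36 kHz.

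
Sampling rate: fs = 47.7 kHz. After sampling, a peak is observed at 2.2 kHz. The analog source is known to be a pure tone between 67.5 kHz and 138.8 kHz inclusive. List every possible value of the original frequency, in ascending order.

Frequencies that alias to 2.2 kHz are k·fs ± 2.2 kHz for integer k ≥ 0.
k=0: 2.2 kHz.
k=1: 45.5 kHz, 49.9 kHz.
k=2: 93.2 kHz, 97.6 kHz.
k=3: 140.9 kHz, 145.3 kHz.
Within [67.5 kHz, 138.8 kHz]: 93.2 kHz, 97.6 kHz.

93.2 kHz, 97.6 kHz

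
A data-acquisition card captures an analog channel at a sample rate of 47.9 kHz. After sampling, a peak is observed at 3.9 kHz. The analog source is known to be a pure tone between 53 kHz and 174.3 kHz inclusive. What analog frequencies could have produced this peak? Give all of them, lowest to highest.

Frequencies that alias to 3.9 kHz are k·fs ± 3.9 kHz for integer k ≥ 0.
k=0: 3.9 kHz.
k=1: 44 kHz, 51.8 kHz.
k=2: 91.9 kHz, 99.7 kHz.
k=3: 139.8 kHz, 147.6 kHz.
k=4: 187.7 kHz, 195.5 kHz.
Within [53 kHz, 174.3 kHz]: 91.9 kHz, 99.7 kHz, 139.8 kHz, 147.6 kHz.

91.9 kHz, 99.7 kHz, 139.8 kHz, 147.6 kHz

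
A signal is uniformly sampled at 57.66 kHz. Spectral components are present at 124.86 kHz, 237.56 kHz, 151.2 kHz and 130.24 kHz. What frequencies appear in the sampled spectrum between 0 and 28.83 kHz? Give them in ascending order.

6.92 kHz, 9.54 kHz, 14.92 kHz, 21.78 kHz

fs/2 = 28.83 kHz.
124.86 kHz mod fs = 9.54 kHz.
9.54 kHz ≤ fs/2 = 28.83 kHz, appears at 9.54 kHz.
237.56 kHz mod fs = 6.92 kHz.
6.92 kHz ≤ fs/2 = 28.83 kHz, appears at 6.92 kHz.
151.2 kHz mod fs = 35.88 kHz.
35.88 kHz > fs/2 = 28.83 kHz, folds to fs − 35.88 kHz = 21.78 kHz.
130.24 kHz mod fs = 14.92 kHz.
14.92 kHz ≤ fs/2 = 28.83 kHz, appears at 14.92 kHz.
Distinct values: {6.92 kHz, 9.54 kHz, 14.92 kHz, 21.78 kHz}.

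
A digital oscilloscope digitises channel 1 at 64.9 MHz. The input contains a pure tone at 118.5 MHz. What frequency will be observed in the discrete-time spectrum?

118.5 MHz mod fs = 53.6 MHz.
53.6 MHz > fs/2 = 32.45 MHz, folds to fs − 53.6 MHz = 11.3 MHz.

11.3 MHz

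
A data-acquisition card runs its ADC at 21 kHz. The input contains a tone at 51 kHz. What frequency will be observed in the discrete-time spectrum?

51 kHz mod fs = 9 kHz.
9 kHz ≤ fs/2 = 10.5 kHz, appears at 9 kHz.

9 kHz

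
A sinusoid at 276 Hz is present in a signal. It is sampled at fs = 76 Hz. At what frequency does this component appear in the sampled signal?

276 Hz mod fs = 48 Hz.
48 Hz > fs/2 = 38 Hz, folds to fs − 48 Hz = 28 Hz.

28 Hz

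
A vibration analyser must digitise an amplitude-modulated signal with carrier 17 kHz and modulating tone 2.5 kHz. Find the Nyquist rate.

39 kHz

AM sidebands sit at fc ± fm = 14.5 kHz and 19.5 kHz.
Highest-frequency component: 19.5 kHz.
Nyquist rate = 2 × 19.5 kHz = 39 kHz.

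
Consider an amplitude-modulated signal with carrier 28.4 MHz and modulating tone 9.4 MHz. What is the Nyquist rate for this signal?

75.6 MHz

AM sidebands sit at fc ± fm = 19 MHz and 37.8 MHz.
Highest-frequency component: 37.8 MHz.
Nyquist rate = 2 × 37.8 MHz = 75.6 MHz.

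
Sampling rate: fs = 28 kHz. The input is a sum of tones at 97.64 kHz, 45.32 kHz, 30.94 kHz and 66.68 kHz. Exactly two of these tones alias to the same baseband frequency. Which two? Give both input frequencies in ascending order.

45.32 kHz, 66.68 kHz

fs/2 = 14 kHz.
97.64 kHz mod fs = 13.64 kHz.
13.64 kHz ≤ fs/2 = 14 kHz, appears at 13.64 kHz.
45.32 kHz mod fs = 17.32 kHz.
17.32 kHz > fs/2 = 14 kHz, folds to fs − 17.32 kHz = 10.68 kHz.
30.94 kHz mod fs = 2.94 kHz.
2.94 kHz ≤ fs/2 = 14 kHz, appears at 2.94 kHz.
66.68 kHz mod fs = 10.68 kHz.
10.68 kHz ≤ fs/2 = 14 kHz, appears at 10.68 kHz.
45.32 kHz and 66.68 kHz both map to 10.68 kHz.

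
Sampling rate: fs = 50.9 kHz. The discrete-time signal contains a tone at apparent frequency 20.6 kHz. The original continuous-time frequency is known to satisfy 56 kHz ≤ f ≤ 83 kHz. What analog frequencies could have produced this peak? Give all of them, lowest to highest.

71.5 kHz, 81.2 kHz

Frequencies that alias to 20.6 kHz are k·fs ± 20.6 kHz for integer k ≥ 0.
k=0: 20.6 kHz.
k=1: 30.3 kHz, 71.5 kHz.
k=2: 81.2 kHz, 122.4 kHz.
k=3: 132.1 kHz, 173.3 kHz.
Within [56 kHz, 83 kHz]: 71.5 kHz, 81.2 kHz.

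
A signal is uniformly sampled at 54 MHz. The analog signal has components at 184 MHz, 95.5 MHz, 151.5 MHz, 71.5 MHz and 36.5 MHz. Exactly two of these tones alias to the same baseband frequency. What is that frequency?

17.5 MHz

fs/2 = 27 MHz.
184 MHz mod fs = 22 MHz.
22 MHz ≤ fs/2 = 27 MHz, appears at 22 MHz.
95.5 MHz mod fs = 41.5 MHz.
41.5 MHz > fs/2 = 27 MHz, folds to fs − 41.5 MHz = 12.5 MHz.
151.5 MHz mod fs = 43.5 MHz.
43.5 MHz > fs/2 = 27 MHz, folds to fs − 43.5 MHz = 10.5 MHz.
71.5 MHz mod fs = 17.5 MHz.
17.5 MHz ≤ fs/2 = 27 MHz, appears at 17.5 MHz.
36.5 MHz > fs/2 = 27 MHz, folds to fs − 36.5 MHz = 17.5 MHz.
36.5 MHz and 71.5 MHz both map to 17.5 MHz.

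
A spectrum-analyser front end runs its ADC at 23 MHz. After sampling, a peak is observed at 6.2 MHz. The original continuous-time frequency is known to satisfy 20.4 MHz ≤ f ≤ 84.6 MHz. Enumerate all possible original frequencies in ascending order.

Frequencies that alias to 6.2 MHz are k·fs ± 6.2 MHz for integer k ≥ 0.
k=0: 6.2 MHz.
k=1: 16.8 MHz, 29.2 MHz.
k=2: 39.8 MHz, 52.2 MHz.
k=3: 62.8 MHz, 75.2 MHz.
k=4: 85.8 MHz, 98.2 MHz.
Within [20.4 MHz, 84.6 MHz]: 29.2 MHz, 39.8 MHz, 52.2 MHz, 62.8 MHz, 75.2 MHz.

29.2 MHz, 39.8 MHz, 52.2 MHz, 62.8 MHz, 75.2 MHz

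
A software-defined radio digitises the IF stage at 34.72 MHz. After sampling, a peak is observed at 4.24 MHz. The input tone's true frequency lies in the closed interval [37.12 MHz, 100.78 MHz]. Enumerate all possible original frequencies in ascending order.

38.96 MHz, 65.2 MHz, 73.68 MHz, 99.92 MHz

Frequencies that alias to 4.24 MHz are k·fs ± 4.24 MHz for integer k ≥ 0.
k=0: 4.24 MHz.
k=1: 30.48 MHz, 38.96 MHz.
k=2: 65.2 MHz, 73.68 MHz.
k=3: 99.92 MHz, 108.4 MHz.
k=4: 134.64 MHz, 143.12 MHz.
Within [37.12 MHz, 100.78 MHz]: 38.96 MHz, 65.2 MHz, 73.68 MHz, 99.92 MHz.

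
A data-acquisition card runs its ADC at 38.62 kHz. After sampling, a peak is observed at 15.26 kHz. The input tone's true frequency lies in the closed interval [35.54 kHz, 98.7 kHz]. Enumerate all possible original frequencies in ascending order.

53.88 kHz, 61.98 kHz, 92.5 kHz

Frequencies that alias to 15.26 kHz are k·fs ± 15.26 kHz for integer k ≥ 0.
k=0: 15.26 kHz.
k=1: 23.36 kHz, 53.88 kHz.
k=2: 61.98 kHz, 92.5 kHz.
k=3: 100.6 kHz, 131.12 kHz.
Within [35.54 kHz, 98.7 kHz]: 53.88 kHz, 61.98 kHz, 92.5 kHz.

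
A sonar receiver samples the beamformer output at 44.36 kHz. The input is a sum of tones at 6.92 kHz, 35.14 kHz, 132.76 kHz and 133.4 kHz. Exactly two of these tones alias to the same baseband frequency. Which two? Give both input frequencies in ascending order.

fs/2 = 22.18 kHz.
6.92 kHz ≤ fs/2 = 22.18 kHz, passes unchanged.
35.14 kHz > fs/2 = 22.18 kHz, folds to fs − 35.14 kHz = 9.22 kHz.
132.76 kHz mod fs = 44.04 kHz.
44.04 kHz > fs/2 = 22.18 kHz, folds to fs − 44.04 kHz = 0.32 kHz.
133.4 kHz mod fs = 0.32 kHz.
0.32 kHz ≤ fs/2 = 22.18 kHz, appears at 0.32 kHz.
132.76 kHz and 133.4 kHz both map to 0.32 kHz.

132.76 kHz, 133.4 kHz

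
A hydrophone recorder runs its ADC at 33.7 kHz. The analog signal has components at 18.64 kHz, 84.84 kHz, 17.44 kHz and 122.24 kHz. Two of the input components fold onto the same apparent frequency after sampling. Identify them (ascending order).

17.44 kHz, 84.84 kHz

fs/2 = 16.85 kHz.
18.64 kHz > fs/2 = 16.85 kHz, folds to fs − 18.64 kHz = 15.06 kHz.
84.84 kHz mod fs = 17.44 kHz.
17.44 kHz > fs/2 = 16.85 kHz, folds to fs − 17.44 kHz = 16.26 kHz.
17.44 kHz > fs/2 = 16.85 kHz, folds to fs − 17.44 kHz = 16.26 kHz.
122.24 kHz mod fs = 21.14 kHz.
21.14 kHz > fs/2 = 16.85 kHz, folds to fs − 21.14 kHz = 12.56 kHz.
17.44 kHz and 84.84 kHz both map to 16.26 kHz.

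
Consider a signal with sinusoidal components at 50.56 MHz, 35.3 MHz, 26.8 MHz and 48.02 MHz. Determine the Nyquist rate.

Highest-frequency component: 50.56 MHz.
Nyquist rate = 2 × 50.56 MHz = 101.12 MHz.

101.12 MHz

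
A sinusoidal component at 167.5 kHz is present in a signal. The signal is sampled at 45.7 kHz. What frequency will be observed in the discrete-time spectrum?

15.3 kHz

167.5 kHz mod fs = 30.4 kHz.
30.4 kHz > fs/2 = 22.85 kHz, folds to fs − 30.4 kHz = 15.3 kHz.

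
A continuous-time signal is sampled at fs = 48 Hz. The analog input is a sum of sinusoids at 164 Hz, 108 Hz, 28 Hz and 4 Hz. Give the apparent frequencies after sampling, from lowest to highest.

4 Hz, 12 Hz, 20 Hz

fs/2 = 24 Hz.
164 Hz mod fs = 20 Hz.
20 Hz ≤ fs/2 = 24 Hz, appears at 20 Hz.
108 Hz mod fs = 12 Hz.
12 Hz ≤ fs/2 = 24 Hz, appears at 12 Hz.
28 Hz > fs/2 = 24 Hz, folds to fs − 28 Hz = 20 Hz.
4 Hz ≤ fs/2 = 24 Hz, passes unchanged.
Distinct values: {4 Hz, 12 Hz, 20 Hz}.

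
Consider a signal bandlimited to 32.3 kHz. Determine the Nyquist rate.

Nyquist rate = 2 × 32.3 kHz = 64.6 kHz.

64.6 kHz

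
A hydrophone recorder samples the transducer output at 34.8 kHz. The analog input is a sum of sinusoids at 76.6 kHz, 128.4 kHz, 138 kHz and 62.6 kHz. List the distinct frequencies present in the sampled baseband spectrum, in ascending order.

1.2 kHz, 7 kHz, 10.8 kHz

fs/2 = 17.4 kHz.
76.6 kHz mod fs = 7 kHz.
7 kHz ≤ fs/2 = 17.4 kHz, appears at 7 kHz.
128.4 kHz mod fs = 24 kHz.
24 kHz > fs/2 = 17.4 kHz, folds to fs − 24 kHz = 10.8 kHz.
138 kHz mod fs = 33.6 kHz.
33.6 kHz > fs/2 = 17.4 kHz, folds to fs − 33.6 kHz = 1.2 kHz.
62.6 kHz mod fs = 27.8 kHz.
27.8 kHz > fs/2 = 17.4 kHz, folds to fs − 27.8 kHz = 7 kHz.
Distinct values: {1.2 kHz, 7 kHz, 10.8 kHz}.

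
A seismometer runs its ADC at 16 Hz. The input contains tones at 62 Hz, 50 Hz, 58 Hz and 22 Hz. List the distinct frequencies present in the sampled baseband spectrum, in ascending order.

fs/2 = 8 Hz.
62 Hz mod fs = 14 Hz.
14 Hz > fs/2 = 8 Hz, folds to fs − 14 Hz = 2 Hz.
50 Hz mod fs = 2 Hz.
2 Hz ≤ fs/2 = 8 Hz, appears at 2 Hz.
58 Hz mod fs = 10 Hz.
10 Hz > fs/2 = 8 Hz, folds to fs − 10 Hz = 6 Hz.
22 Hz mod fs = 6 Hz.
6 Hz ≤ fs/2 = 8 Hz, appears at 6 Hz.
Distinct values: {2 Hz, 6 Hz}.

2 Hz, 6 Hz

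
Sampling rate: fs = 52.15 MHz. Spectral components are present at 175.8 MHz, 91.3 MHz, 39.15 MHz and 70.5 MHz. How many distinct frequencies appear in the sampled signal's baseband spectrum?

fs/2 = 26.075 MHz.
175.8 MHz mod fs = 19.35 MHz.
19.35 MHz ≤ fs/2 = 26.075 MHz, appears at 19.35 MHz.
91.3 MHz mod fs = 39.15 MHz.
39.15 MHz > fs/2 = 26.075 MHz, folds to fs − 39.15 MHz = 13 MHz.
39.15 MHz > fs/2 = 26.075 MHz, folds to fs − 39.15 MHz = 13 MHz.
70.5 MHz mod fs = 18.35 MHz.
18.35 MHz ≤ fs/2 = 26.075 MHz, appears at 18.35 MHz.
Distinct values: {13 MHz, 18.35 MHz, 19.35 MHz} → 3.

3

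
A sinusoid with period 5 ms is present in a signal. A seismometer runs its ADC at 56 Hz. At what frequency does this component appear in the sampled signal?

T = 5 ms → f = 1/T = 200 Hz.
200 Hz mod fs = 32 Hz.
32 Hz > fs/2 = 28 Hz, folds to fs − 32 Hz = 24 Hz.

24 Hz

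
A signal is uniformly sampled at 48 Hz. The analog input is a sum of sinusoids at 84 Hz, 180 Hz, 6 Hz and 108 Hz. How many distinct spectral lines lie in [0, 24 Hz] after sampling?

2

fs/2 = 24 Hz.
84 Hz mod fs = 36 Hz.
36 Hz > fs/2 = 24 Hz, folds to fs − 36 Hz = 12 Hz.
180 Hz mod fs = 36 Hz.
36 Hz > fs/2 = 24 Hz, folds to fs − 36 Hz = 12 Hz.
6 Hz ≤ fs/2 = 24 Hz, passes unchanged.
108 Hz mod fs = 12 Hz.
12 Hz ≤ fs/2 = 24 Hz, appears at 12 Hz.
Distinct values: {6 Hz, 12 Hz} → 2.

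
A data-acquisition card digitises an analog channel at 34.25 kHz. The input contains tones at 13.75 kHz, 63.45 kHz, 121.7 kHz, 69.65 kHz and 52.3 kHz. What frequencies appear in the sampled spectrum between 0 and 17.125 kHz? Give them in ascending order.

fs/2 = 17.125 kHz.
13.75 kHz ≤ fs/2 = 17.125 kHz, passes unchanged.
63.45 kHz mod fs = 29.2 kHz.
29.2 kHz > fs/2 = 17.125 kHz, folds to fs − 29.2 kHz = 5.05 kHz.
121.7 kHz mod fs = 18.95 kHz.
18.95 kHz > fs/2 = 17.125 kHz, folds to fs − 18.95 kHz = 15.3 kHz.
69.65 kHz mod fs = 1.15 kHz.
1.15 kHz ≤ fs/2 = 17.125 kHz, appears at 1.15 kHz.
52.3 kHz mod fs = 18.05 kHz.
18.05 kHz > fs/2 = 17.125 kHz, folds to fs − 18.05 kHz = 16.2 kHz.
Distinct values: {1.15 kHz, 5.05 kHz, 13.75 kHz, 15.3 kHz, 16.2 kHz}.

1.15 kHz, 5.05 kHz, 13.75 kHz, 15.3 kHz, 16.2 kHz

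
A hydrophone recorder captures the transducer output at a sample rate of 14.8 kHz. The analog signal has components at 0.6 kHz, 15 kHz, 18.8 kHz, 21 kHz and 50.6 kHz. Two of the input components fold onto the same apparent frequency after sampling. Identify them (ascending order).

fs/2 = 7.4 kHz.
0.6 kHz ≤ fs/2 = 7.4 kHz, passes unchanged.
15 kHz mod fs = 0.2 kHz.
0.2 kHz ≤ fs/2 = 7.4 kHz, appears at 0.2 kHz.
18.8 kHz mod fs = 4 kHz.
4 kHz ≤ fs/2 = 7.4 kHz, appears at 4 kHz.
21 kHz mod fs = 6.2 kHz.
6.2 kHz ≤ fs/2 = 7.4 kHz, appears at 6.2 kHz.
50.6 kHz mod fs = 6.2 kHz.
6.2 kHz ≤ fs/2 = 7.4 kHz, appears at 6.2 kHz.
21 kHz and 50.6 kHz both map to 6.2 kHz.

21 kHz, 50.6 kHz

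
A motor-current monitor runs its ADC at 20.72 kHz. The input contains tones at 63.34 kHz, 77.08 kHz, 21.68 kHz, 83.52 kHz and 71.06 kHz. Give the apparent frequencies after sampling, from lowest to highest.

0.64 kHz, 0.96 kHz, 1.18 kHz, 5.8 kHz, 8.9 kHz

fs/2 = 10.36 kHz.
63.34 kHz mod fs = 1.18 kHz.
1.18 kHz ≤ fs/2 = 10.36 kHz, appears at 1.18 kHz.
77.08 kHz mod fs = 14.92 kHz.
14.92 kHz > fs/2 = 10.36 kHz, folds to fs − 14.92 kHz = 5.8 kHz.
21.68 kHz mod fs = 0.96 kHz.
0.96 kHz ≤ fs/2 = 10.36 kHz, appears at 0.96 kHz.
83.52 kHz mod fs = 0.64 kHz.
0.64 kHz ≤ fs/2 = 10.36 kHz, appears at 0.64 kHz.
71.06 kHz mod fs = 8.9 kHz.
8.9 kHz ≤ fs/2 = 10.36 kHz, appears at 8.9 kHz.
Distinct values: {0.64 kHz, 0.96 kHz, 1.18 kHz, 5.8 kHz, 8.9 kHz}.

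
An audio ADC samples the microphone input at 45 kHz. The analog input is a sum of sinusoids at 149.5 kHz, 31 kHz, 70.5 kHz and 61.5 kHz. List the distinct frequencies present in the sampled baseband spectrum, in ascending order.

fs/2 = 22.5 kHz.
149.5 kHz mod fs = 14.5 kHz.
14.5 kHz ≤ fs/2 = 22.5 kHz, appears at 14.5 kHz.
31 kHz > fs/2 = 22.5 kHz, folds to fs − 31 kHz = 14 kHz.
70.5 kHz mod fs = 25.5 kHz.
25.5 kHz > fs/2 = 22.5 kHz, folds to fs − 25.5 kHz = 19.5 kHz.
61.5 kHz mod fs = 16.5 kHz.
16.5 kHz ≤ fs/2 = 22.5 kHz, appears at 16.5 kHz.
Distinct values: {14 kHz, 14.5 kHz, 16.5 kHz, 19.5 kHz}.

14 kHz, 14.5 kHz, 16.5 kHz, 19.5 kHz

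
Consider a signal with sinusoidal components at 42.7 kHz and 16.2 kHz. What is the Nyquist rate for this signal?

85.4 kHz

Highest-frequency component: 42.7 kHz.
Nyquist rate = 2 × 42.7 kHz = 85.4 kHz.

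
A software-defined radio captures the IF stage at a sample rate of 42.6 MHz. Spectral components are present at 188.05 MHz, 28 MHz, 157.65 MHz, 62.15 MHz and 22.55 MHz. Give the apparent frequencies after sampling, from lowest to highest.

fs/2 = 21.3 MHz.
188.05 MHz mod fs = 17.65 MHz.
17.65 MHz ≤ fs/2 = 21.3 MHz, appears at 17.65 MHz.
28 MHz > fs/2 = 21.3 MHz, folds to fs − 28 MHz = 14.6 MHz.
157.65 MHz mod fs = 29.85 MHz.
29.85 MHz > fs/2 = 21.3 MHz, folds to fs − 29.85 MHz = 12.75 MHz.
62.15 MHz mod fs = 19.55 MHz.
19.55 MHz ≤ fs/2 = 21.3 MHz, appears at 19.55 MHz.
22.55 MHz > fs/2 = 21.3 MHz, folds to fs − 22.55 MHz = 20.05 MHz.
Distinct values: {12.75 MHz, 14.6 MHz, 17.65 MHz, 19.55 MHz, 20.05 MHz}.

12.75 MHz, 14.6 MHz, 17.65 MHz, 19.55 MHz, 20.05 MHz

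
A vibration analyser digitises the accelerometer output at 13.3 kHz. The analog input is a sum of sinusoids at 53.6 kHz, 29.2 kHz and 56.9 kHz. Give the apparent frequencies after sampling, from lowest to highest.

0.4 kHz, 2.6 kHz, 3.7 kHz

fs/2 = 6.65 kHz.
53.6 kHz mod fs = 0.4 kHz.
0.4 kHz ≤ fs/2 = 6.65 kHz, appears at 0.4 kHz.
29.2 kHz mod fs = 2.6 kHz.
2.6 kHz ≤ fs/2 = 6.65 kHz, appears at 2.6 kHz.
56.9 kHz mod fs = 3.7 kHz.
3.7 kHz ≤ fs/2 = 6.65 kHz, appears at 3.7 kHz.
Distinct values: {0.4 kHz, 2.6 kHz, 3.7 kHz}.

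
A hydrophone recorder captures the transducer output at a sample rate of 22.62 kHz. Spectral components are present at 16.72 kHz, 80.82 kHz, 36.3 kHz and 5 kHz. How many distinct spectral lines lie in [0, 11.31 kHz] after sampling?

fs/2 = 11.31 kHz.
16.72 kHz > fs/2 = 11.31 kHz, folds to fs − 16.72 kHz = 5.9 kHz.
80.82 kHz mod fs = 12.96 kHz.
12.96 kHz > fs/2 = 11.31 kHz, folds to fs − 12.96 kHz = 9.66 kHz.
36.3 kHz mod fs = 13.68 kHz.
13.68 kHz > fs/2 = 11.31 kHz, folds to fs − 13.68 kHz = 8.94 kHz.
5 kHz ≤ fs/2 = 11.31 kHz, passes unchanged.
Distinct values: {5 kHz, 5.9 kHz, 8.94 kHz, 9.66 kHz} → 4.

4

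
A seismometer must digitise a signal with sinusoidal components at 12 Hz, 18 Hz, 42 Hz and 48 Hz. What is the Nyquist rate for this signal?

96 Hz

Highest-frequency component: 48 Hz.
Nyquist rate = 2 × 48 Hz = 96 Hz.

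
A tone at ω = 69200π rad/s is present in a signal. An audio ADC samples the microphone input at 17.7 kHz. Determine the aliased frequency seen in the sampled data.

0.8 kHz

ω = 69200π rad/s → f = ω/(2π) = 34600 Hz = 34.6 kHz.
34.6 kHz mod fs = 16.9 kHz.
16.9 kHz > fs/2 = 8.85 kHz, folds to fs − 16.9 kHz = 0.8 kHz.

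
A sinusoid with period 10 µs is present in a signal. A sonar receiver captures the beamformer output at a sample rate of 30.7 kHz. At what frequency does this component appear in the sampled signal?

7.9 kHz

T = 10 µs → f = 1/T = 100 kHz.
100 kHz mod fs = 7.9 kHz.
7.9 kHz ≤ fs/2 = 15.35 kHz, appears at 7.9 kHz.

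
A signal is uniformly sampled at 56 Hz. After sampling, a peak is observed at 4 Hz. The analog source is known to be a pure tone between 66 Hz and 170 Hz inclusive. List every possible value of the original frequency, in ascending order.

Frequencies that alias to 4 Hz are k·fs ± 4 Hz for integer k ≥ 0.
k=0: 4 Hz.
k=1: 52 Hz, 60 Hz.
k=2: 108 Hz, 116 Hz.
k=3: 164 Hz, 172 Hz.
k=4: 220 Hz, 228 Hz.
Within [66 Hz, 170 Hz]: 108 Hz, 116 Hz, 164 Hz.

108 Hz, 116 Hz, 164 Hz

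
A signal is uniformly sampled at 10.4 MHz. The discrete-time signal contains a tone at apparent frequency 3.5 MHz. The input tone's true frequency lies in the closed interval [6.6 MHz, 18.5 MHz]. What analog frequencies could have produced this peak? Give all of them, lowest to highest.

Frequencies that alias to 3.5 MHz are k·fs ± 3.5 MHz for integer k ≥ 0.
k=0: 3.5 MHz.
k=1: 6.9 MHz, 13.9 MHz.
k=2: 17.3 MHz, 24.3 MHz.
k=3: 27.7 MHz, 34.7 MHz.
Within [6.6 MHz, 18.5 MHz]: 6.9 MHz, 13.9 MHz, 17.3 MHz.

6.9 MHz, 13.9 MHz, 17.3 MHz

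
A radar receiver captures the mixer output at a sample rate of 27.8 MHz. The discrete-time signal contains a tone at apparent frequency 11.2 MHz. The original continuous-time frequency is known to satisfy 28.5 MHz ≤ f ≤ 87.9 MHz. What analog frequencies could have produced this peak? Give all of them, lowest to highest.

39 MHz, 44.4 MHz, 66.8 MHz, 72.2 MHz

Frequencies that alias to 11.2 MHz are k·fs ± 11.2 MHz for integer k ≥ 0.
k=0: 11.2 MHz.
k=1: 16.6 MHz, 39 MHz.
k=2: 44.4 MHz, 66.8 MHz.
k=3: 72.2 MHz, 94.6 MHz.
k=4: 100 MHz, 122.4 MHz.
Within [28.5 MHz, 87.9 MHz]: 39 MHz, 44.4 MHz, 66.8 MHz, 72.2 MHz.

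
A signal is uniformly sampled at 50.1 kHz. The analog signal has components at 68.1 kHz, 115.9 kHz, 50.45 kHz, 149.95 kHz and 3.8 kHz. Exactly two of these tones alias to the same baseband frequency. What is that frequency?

0.35 kHz

fs/2 = 25.05 kHz.
68.1 kHz mod fs = 18 kHz.
18 kHz ≤ fs/2 = 25.05 kHz, appears at 18 kHz.
115.9 kHz mod fs = 15.7 kHz.
15.7 kHz ≤ fs/2 = 25.05 kHz, appears at 15.7 kHz.
50.45 kHz mod fs = 0.35 kHz.
0.35 kHz ≤ fs/2 = 25.05 kHz, appears at 0.35 kHz.
149.95 kHz mod fs = 49.75 kHz.
49.75 kHz > fs/2 = 25.05 kHz, folds to fs − 49.75 kHz = 0.35 kHz.
3.8 kHz ≤ fs/2 = 25.05 kHz, passes unchanged.
50.45 kHz and 149.95 kHz both map to 0.35 kHz.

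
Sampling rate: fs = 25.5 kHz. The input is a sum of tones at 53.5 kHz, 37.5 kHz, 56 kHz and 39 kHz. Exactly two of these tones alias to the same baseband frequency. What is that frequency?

fs/2 = 12.75 kHz.
53.5 kHz mod fs = 2.5 kHz.
2.5 kHz ≤ fs/2 = 12.75 kHz, appears at 2.5 kHz.
37.5 kHz mod fs = 12 kHz.
12 kHz ≤ fs/2 = 12.75 kHz, appears at 12 kHz.
56 kHz mod fs = 5 kHz.
5 kHz ≤ fs/2 = 12.75 kHz, appears at 5 kHz.
39 kHz mod fs = 13.5 kHz.
13.5 kHz > fs/2 = 12.75 kHz, folds to fs − 13.5 kHz = 12 kHz.
37.5 kHz and 39 kHz both map to 12 kHz.

12 kHz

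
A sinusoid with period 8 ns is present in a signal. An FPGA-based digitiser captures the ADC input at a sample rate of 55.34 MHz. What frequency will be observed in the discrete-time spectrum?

14.32 MHz

T = 8 ns → f = 1/T = 125 MHz.
125 MHz mod fs = 14.32 MHz.
14.32 MHz ≤ fs/2 = 27.67 MHz, appears at 14.32 MHz.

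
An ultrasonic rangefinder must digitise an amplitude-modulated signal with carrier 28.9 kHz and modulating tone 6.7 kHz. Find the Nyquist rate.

AM sidebands sit at fc ± fm = 22.2 kHz and 35.6 kHz.
Highest-frequency component: 35.6 kHz.
Nyquist rate = 2 × 35.6 kHz = 71.2 kHz.

71.2 kHz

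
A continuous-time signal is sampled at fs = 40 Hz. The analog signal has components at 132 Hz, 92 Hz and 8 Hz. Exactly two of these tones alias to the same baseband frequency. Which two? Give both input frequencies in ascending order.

92 Hz, 132 Hz

fs/2 = 20 Hz.
132 Hz mod fs = 12 Hz.
12 Hz ≤ fs/2 = 20 Hz, appears at 12 Hz.
92 Hz mod fs = 12 Hz.
12 Hz ≤ fs/2 = 20 Hz, appears at 12 Hz.
8 Hz ≤ fs/2 = 20 Hz, passes unchanged.
92 Hz and 132 Hz both map to 12 Hz.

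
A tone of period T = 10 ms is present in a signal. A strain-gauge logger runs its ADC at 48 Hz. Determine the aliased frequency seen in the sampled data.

T = 10 ms → f = 1/T = 100 Hz.
100 Hz mod fs = 4 Hz.
4 Hz ≤ fs/2 = 24 Hz, appears at 4 Hz.

4 Hz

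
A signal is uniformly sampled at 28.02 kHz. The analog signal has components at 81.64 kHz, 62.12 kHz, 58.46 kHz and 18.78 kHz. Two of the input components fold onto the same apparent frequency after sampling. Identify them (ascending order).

fs/2 = 14.01 kHz.
81.64 kHz mod fs = 25.6 kHz.
25.6 kHz > fs/2 = 14.01 kHz, folds to fs − 25.6 kHz = 2.42 kHz.
62.12 kHz mod fs = 6.08 kHz.
6.08 kHz ≤ fs/2 = 14.01 kHz, appears at 6.08 kHz.
58.46 kHz mod fs = 2.42 kHz.
2.42 kHz ≤ fs/2 = 14.01 kHz, appears at 2.42 kHz.
18.78 kHz > fs/2 = 14.01 kHz, folds to fs − 18.78 kHz = 9.24 kHz.
58.46 kHz and 81.64 kHz both map to 2.42 kHz.

58.46 kHz, 81.64 kHz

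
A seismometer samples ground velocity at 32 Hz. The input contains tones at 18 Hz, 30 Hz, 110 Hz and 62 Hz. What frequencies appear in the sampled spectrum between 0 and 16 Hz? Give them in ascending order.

fs/2 = 16 Hz.
18 Hz > fs/2 = 16 Hz, folds to fs − 18 Hz = 14 Hz.
30 Hz > fs/2 = 16 Hz, folds to fs − 30 Hz = 2 Hz.
110 Hz mod fs = 14 Hz.
14 Hz ≤ fs/2 = 16 Hz, appears at 14 Hz.
62 Hz mod fs = 30 Hz.
30 Hz > fs/2 = 16 Hz, folds to fs − 30 Hz = 2 Hz.
Distinct values: {2 Hz, 14 Hz}.

2 Hz, 14 Hz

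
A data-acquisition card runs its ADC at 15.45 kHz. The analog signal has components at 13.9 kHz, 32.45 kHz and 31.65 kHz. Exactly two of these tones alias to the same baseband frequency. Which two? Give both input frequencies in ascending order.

13.9 kHz, 32.45 kHz

fs/2 = 7.725 kHz.
13.9 kHz > fs/2 = 7.725 kHz, folds to fs − 13.9 kHz = 1.55 kHz.
32.45 kHz mod fs = 1.55 kHz.
1.55 kHz ≤ fs/2 = 7.725 kHz, appears at 1.55 kHz.
31.65 kHz mod fs = 0.75 kHz.
0.75 kHz ≤ fs/2 = 7.725 kHz, appears at 0.75 kHz.
13.9 kHz and 32.45 kHz both map to 1.55 kHz.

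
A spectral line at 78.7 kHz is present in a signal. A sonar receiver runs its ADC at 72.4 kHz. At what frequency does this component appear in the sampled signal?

6.3 kHz

78.7 kHz mod fs = 6.3 kHz.
6.3 kHz ≤ fs/2 = 36.2 kHz, appears at 6.3 kHz.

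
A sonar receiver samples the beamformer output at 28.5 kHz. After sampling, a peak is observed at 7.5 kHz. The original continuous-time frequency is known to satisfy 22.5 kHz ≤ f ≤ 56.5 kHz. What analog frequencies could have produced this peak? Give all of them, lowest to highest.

Frequencies that alias to 7.5 kHz are k·fs ± 7.5 kHz for integer k ≥ 0.
k=0: 7.5 kHz.
k=1: 21 kHz, 36 kHz.
k=2: 49.5 kHz, 64.5 kHz.
k=3: 78 kHz, 93 kHz.
Within [22.5 kHz, 56.5 kHz]: 36 kHz, 49.5 kHz.

36 kHz, 49.5 kHz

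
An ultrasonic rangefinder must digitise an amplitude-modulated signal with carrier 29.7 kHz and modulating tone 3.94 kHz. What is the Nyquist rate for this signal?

67.28 kHz

AM sidebands sit at fc ± fm = 25.76 kHz and 33.64 kHz.
Highest-frequency component: 33.64 kHz.
Nyquist rate = 2 × 33.64 kHz = 67.28 kHz.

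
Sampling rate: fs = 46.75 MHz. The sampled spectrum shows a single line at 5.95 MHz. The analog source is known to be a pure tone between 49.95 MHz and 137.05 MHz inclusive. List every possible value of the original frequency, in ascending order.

Frequencies that alias to 5.95 MHz are k·fs ± 5.95 MHz for integer k ≥ 0.
k=0: 5.95 MHz.
k=1: 40.8 MHz, 52.7 MHz.
k=2: 87.55 MHz, 99.45 MHz.
k=3: 134.3 MHz, 146.2 MHz.
k=4: 181.05 MHz, 192.95 MHz.
Within [49.95 MHz, 137.05 MHz]: 52.7 MHz, 87.55 MHz, 99.45 MHz, 134.3 MHz.

52.7 MHz, 87.55 MHz, 99.45 MHz, 134.3 MHz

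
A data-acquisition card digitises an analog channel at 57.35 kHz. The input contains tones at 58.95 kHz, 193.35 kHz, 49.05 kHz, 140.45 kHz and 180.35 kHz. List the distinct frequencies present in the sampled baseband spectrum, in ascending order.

fs/2 = 28.675 kHz.
58.95 kHz mod fs = 1.6 kHz.
1.6 kHz ≤ fs/2 = 28.675 kHz, appears at 1.6 kHz.
193.35 kHz mod fs = 21.3 kHz.
21.3 kHz ≤ fs/2 = 28.675 kHz, appears at 21.3 kHz.
49.05 kHz > fs/2 = 28.675 kHz, folds to fs − 49.05 kHz = 8.3 kHz.
140.45 kHz mod fs = 25.75 kHz.
25.75 kHz ≤ fs/2 = 28.675 kHz, appears at 25.75 kHz.
180.35 kHz mod fs = 8.3 kHz.
8.3 kHz ≤ fs/2 = 28.675 kHz, appears at 8.3 kHz.
Distinct values: {1.6 kHz, 8.3 kHz, 21.3 kHz, 25.75 kHz}.

1.6 kHz, 8.3 kHz, 21.3 kHz, 25.75 kHz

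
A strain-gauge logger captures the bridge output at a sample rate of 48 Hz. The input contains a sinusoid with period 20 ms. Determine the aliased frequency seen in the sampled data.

2 Hz

T = 20 ms → f = 1/T = 50 Hz.
50 Hz mod fs = 2 Hz.
2 Hz ≤ fs/2 = 24 Hz, appears at 2 Hz.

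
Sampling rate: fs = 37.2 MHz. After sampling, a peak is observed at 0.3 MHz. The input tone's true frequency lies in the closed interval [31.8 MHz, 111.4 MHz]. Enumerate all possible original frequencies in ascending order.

Frequencies that alias to 0.3 MHz are k·fs ± 0.3 MHz for integer k ≥ 0.
k=0: 0.3 MHz.
k=1: 36.9 MHz, 37.5 MHz.
k=2: 74.1 MHz, 74.7 MHz.
k=3: 111.3 MHz, 111.9 MHz.
k=4: 148.5 MHz, 149.1 MHz.
Within [31.8 MHz, 111.4 MHz]: 36.9 MHz, 37.5 MHz, 74.1 MHz, 74.7 MHz, 111.3 MHz.

36.9 MHz, 37.5 MHz, 74.1 MHz, 74.7 MHz, 111.3 MHz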